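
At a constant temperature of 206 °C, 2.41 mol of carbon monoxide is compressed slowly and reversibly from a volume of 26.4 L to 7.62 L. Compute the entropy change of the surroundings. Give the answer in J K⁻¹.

For an isothermal ideal gas ΔS_gas = nR ln(V₂/V₁) = 2.41 × 8.314 × ln(7.62/26.4) = -24.9 J/K.
The process is reversible, so ΔS_surr = −ΔS_gas = 24.9 J/K and ΔS_universe = 0.

ΔS_surr = 24.9 J/K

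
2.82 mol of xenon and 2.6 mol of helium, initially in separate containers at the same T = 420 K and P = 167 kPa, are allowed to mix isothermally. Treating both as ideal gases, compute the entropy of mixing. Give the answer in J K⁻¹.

ΔS_mix = 31.2 J/K

Mole fractions: x_A = 2.82/5.42 = 0.52, x_B = 0.48.
ΔS_mix = −R(n_A ln x_A + n_B ln x_B) = −8.314 × (2.82 ln 0.52 + 2.6 ln 0.48) = 31.2 J/K.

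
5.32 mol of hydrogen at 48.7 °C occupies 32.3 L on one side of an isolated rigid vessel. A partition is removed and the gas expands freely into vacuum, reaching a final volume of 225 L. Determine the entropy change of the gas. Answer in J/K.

For an ideal gas in free expansion Q = 0 and W = 0, so T is unchanged.
Entropy is a state function; using a reversible isothermal path, ΔS_gas = nR ln(V₂/V₁) = 5.32 × 8.314 × ln(225/32.3) = 85.9 J/K.

ΔS_gas = 85.9 J/K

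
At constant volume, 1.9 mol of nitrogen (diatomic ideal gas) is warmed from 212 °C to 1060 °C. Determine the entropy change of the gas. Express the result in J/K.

In kelvin: T₁ = 485.15 K, T₂ = 1333.15 K. At constant volume, ΔS = nC_V ln(T₂/T₁) with C_V = 5R/2 = 20.79 J mol⁻¹ K⁻¹.
ΔS = 1.9 × 20.79 × ln(1333.15/485.15) = 39.9 J/K.

ΔS = 39.9 J/K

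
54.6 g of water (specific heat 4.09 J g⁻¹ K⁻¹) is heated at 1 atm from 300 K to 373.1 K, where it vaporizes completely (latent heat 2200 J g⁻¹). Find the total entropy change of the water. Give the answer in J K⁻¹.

Warming step: ΔS₁ = m c ln(T_tr/T_i) = 54.6 × 4.09 × ln(373.1/300) = 48.7 J/K.
Phase change: ΔS₂ = +mL/T_tr = 54.6 × 2200 / 373.1 = 322 J/K.
ΔS_total = (48.7) + (322) = 371 J/K.

ΔS = 371 J/K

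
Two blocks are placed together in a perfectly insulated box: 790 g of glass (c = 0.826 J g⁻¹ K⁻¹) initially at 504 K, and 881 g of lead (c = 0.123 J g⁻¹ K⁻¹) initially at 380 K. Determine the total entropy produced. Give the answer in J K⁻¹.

Energy balance: T_f = (m₁c₁T₁ + m₂c₂T₂)/(m₁c₁ + m₂c₂) = 486.34 K.
ΔS₁ = m₁c₁ ln(T_f/T₁) = 652.54 × ln(486.34/504) = -23.274 J/K.
ΔS₂ = m₂c₂ ln(T_f/T₂) = 108.363 × ln(486.34/380) = 26.737 J/K.
ΔS_total = -23.274 + 26.737 = 3.46 J/K.

ΔS_total = 3.46 J/K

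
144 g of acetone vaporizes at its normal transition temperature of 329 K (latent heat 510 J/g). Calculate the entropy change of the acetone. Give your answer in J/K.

Heat absorbed by the substance: Q = mL = 144 × 510 = 73440 J.
At constant T, ΔS = Q_rev/T = 73440 / 329 = 223 J/K.

ΔS = 223 J/K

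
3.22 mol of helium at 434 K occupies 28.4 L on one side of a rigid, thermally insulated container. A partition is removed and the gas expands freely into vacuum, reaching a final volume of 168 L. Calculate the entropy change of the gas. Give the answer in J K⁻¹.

ΔS_gas = 47.6 J/K

For an ideal gas in free expansion Q = 0 and W = 0, so T is unchanged.
Entropy is a state function; using a reversible isothermal path, ΔS_gas = nR ln(V₂/V₁) = 3.22 × 8.314 × ln(168/28.4) = 47.6 J/K.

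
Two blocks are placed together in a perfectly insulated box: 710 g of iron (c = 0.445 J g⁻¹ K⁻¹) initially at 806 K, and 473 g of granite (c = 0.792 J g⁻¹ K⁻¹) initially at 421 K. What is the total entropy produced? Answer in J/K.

ΔS_total = 36.2 J/K

Energy balance: T_f = (m₁c₁T₁ + m₂c₂T₂)/(m₁c₁ + m₂c₂) = 597.15 K.
ΔS₁ = m₁c₁ ln(T_f/T₁) = 315.95 × ln(597.15/806) = -94.76 J/K.
ΔS₂ = m₂c₂ ln(T_f/T₂) = 374.616 × ln(597.15/421) = 130.94 J/K.
ΔS_total = -94.76 + 130.94 = 36.2 J/K.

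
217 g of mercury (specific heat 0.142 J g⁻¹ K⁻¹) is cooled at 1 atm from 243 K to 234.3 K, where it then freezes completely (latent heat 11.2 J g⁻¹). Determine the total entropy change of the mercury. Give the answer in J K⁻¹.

Cooling step: ΔS₁ = m c ln(T_tr/T_i) = 217 × 0.142 × ln(234.3/243) = -1.123 J/K.
Phase change: ΔS₂ = −mL/T_tr = −217 × 11.2 / 234.3 = -10.37 J/K.
ΔS_total = (-1.123) + (-10.37) = -11.5 J/K.

ΔS = -11.5 J/K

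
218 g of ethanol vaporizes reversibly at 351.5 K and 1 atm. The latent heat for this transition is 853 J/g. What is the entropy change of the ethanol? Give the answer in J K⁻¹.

ΔS = 529 J/K

Heat absorbed by the substance: Q = mL = 218 × 853 = 185954 J.
At constant T, ΔS = Q_rev/T = 185954 / 351.5 = 529 J/K.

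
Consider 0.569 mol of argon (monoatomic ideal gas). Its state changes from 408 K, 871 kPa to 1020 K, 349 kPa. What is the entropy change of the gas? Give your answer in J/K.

ΔS = nC_p ln(T₂/T₁) − nR ln(P₂/P₁), with C_p = 5R/2 = 20.79 J mol⁻¹ K⁻¹ for a monoatomic ideal gas.
ΔS = 0.569 × [20.79 × ln(1020/408) − 8.314 × ln(349/871)] = 15.2 J/K.

ΔS = 15.2 J/K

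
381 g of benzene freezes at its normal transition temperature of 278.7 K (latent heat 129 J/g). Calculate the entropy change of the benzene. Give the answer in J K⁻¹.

ΔS = -176 J/K

Heat released by the substance: Q = −mL = −381 × 129 = −49149 J.
At constant T, ΔS = Q_rev/T = −49149 / 278.7 = -176 J/K.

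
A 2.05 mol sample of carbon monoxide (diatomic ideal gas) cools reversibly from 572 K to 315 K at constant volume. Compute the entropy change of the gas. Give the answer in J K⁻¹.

ΔS = -25.4 J/K

At constant volume, ΔS = nC_V ln(T₂/T₁) with C_V = 5R/2 = 20.79 J mol⁻¹ K⁻¹.
ΔS = 2.05 × 20.79 × ln(315/572) = -25.4 J/K.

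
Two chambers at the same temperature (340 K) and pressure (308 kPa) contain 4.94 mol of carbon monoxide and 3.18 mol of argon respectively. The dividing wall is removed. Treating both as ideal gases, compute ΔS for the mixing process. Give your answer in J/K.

Mole fractions: x_A = 4.94/8.12 = 0.608, x_B = 0.392.
ΔS_mix = −R(n_A ln x_A + n_B ln x_B) = −8.314 × (4.94 ln 0.608 + 3.18 ln 0.392) = 45.2 J/K.

ΔS_mix = 45.2 J/K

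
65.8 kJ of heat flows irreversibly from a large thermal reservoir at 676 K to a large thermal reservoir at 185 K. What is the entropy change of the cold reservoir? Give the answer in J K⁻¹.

ΔS_cold = 356 J/K

The cold reservoir gains heat Q, so ΔS_cold = +Q/T_C = 65800/185 = 356 J/K.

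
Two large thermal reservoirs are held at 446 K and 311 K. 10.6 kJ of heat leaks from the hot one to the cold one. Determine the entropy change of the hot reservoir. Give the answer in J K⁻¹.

The hot reservoir loses heat Q, so ΔS_hot = −Q/T_H = −10600/446 = -23.8 J/K.

ΔS_hot = -23.8 J/K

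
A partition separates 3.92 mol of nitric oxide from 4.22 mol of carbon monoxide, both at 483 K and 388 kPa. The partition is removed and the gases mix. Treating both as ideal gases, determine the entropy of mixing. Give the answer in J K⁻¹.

ΔS_mix = 46.9 J/K

Mole fractions: x_A = 3.92/8.14 = 0.482, x_B = 0.518.
ΔS_mix = −R(n_A ln x_A + n_B ln x_B) = −8.314 × (3.92 ln 0.482 + 4.22 ln 0.518) = 46.9 J/K.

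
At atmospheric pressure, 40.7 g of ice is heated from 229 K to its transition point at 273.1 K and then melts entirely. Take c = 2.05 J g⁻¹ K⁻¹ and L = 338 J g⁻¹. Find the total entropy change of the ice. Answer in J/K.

ΔS = 65.1 J/K

Warming step: ΔS₁ = m c ln(T_tr/T_i) = 40.7 × 2.05 × ln(273.1/229) = 14.69 J/K.
Phase change: ΔS₂ = +mL/T_tr = 40.7 × 338 / 273.1 = 50.37 J/K.
ΔS_total = (14.69) + (50.37) = 65.1 J/K.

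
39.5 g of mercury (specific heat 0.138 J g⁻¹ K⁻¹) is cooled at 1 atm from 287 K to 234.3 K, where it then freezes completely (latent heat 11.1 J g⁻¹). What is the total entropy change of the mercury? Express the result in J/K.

Cooling step: ΔS₁ = m c ln(T_tr/T_i) = 39.5 × 0.138 × ln(234.3/287) = -1.106 J/K.
Phase change: ΔS₂ = −mL/T_tr = −39.5 × 11.1 / 234.3 = -1.871 J/K.
ΔS_total = (-1.106) + (-1.871) = -2.98 J/K.

ΔS = -2.98 J/K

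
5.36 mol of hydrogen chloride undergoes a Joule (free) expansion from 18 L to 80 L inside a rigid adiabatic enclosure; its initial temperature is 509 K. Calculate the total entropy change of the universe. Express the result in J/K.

No heat is exchanged and no work is done, so the ideal-gas temperature stays constant.
Entropy is a state function; using a reversible isothermal path, ΔS_gas = nR ln(V₂/V₁) = 5.36 × 8.314 × ln(80/18) = 66.5 J/K.
The insulated surroundings exchange no heat, so ΔS_surr = 0 and ΔS_universe = ΔS_gas.

ΔS_universe = 66.5 J/K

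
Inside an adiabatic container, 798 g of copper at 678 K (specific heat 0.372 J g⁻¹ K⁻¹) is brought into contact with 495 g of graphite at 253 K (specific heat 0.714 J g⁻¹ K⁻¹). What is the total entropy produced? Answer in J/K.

Energy balance: T_f = (m₁c₁T₁ + m₂c₂T₂)/(m₁c₁ + m₂c₂) = 447.01 K.
ΔS₁ = m₁c₁ ln(T_f/T₁) = 296.856 × ln(447.01/678) = -123.7 J/K.
ΔS₂ = m₂c₂ ln(T_f/T₂) = 353.43 × ln(447.01/253) = 201.2 J/K.
ΔS_total = -123.7 + 201.2 = 77.5 J/K.

ΔS_total = 77.5 J/K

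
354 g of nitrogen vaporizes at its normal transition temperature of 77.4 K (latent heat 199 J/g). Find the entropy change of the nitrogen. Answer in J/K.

Heat absorbed by the substance: Q = mL = 354 × 199 = 70446 J.
At constant T, ΔS = Q_rev/T = 70446 / 77.4 = 910 J/K.

ΔS = 910 J/K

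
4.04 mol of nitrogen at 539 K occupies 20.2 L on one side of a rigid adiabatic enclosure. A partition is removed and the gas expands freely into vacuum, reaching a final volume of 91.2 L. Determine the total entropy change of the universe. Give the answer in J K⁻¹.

No heat is exchanged and no work is done, so the ideal-gas temperature stays constant.
Entropy is a state function; using a reversible isothermal path, ΔS_gas = nR ln(V₂/V₁) = 4.04 × 8.314 × ln(91.2/20.2) = 50.6 J/K.
The insulated surroundings exchange no heat, so ΔS_surr = 0 and ΔS_universe = ΔS_gas.

ΔS_universe = 50.6 J/K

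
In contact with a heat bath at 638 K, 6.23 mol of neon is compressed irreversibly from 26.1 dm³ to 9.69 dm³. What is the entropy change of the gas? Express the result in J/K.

Entropy is a state function, so ΔS_gas depends only on the end states.
For an isothermal ideal gas ΔS_gas = nR ln(V₂/V₁) = 6.23 × 8.314 × ln(9.69/26.1) = -51.3 J/K.

ΔS_gas = -51.3 J/K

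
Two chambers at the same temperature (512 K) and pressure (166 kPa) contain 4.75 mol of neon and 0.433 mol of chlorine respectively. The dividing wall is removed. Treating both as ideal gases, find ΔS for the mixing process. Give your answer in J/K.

ΔS_mix = 12.4 J/K

Mole fractions: x_A = 4.75/5.18 = 0.916, x_B = 0.0835.
ΔS_mix = −R(n_A ln x_A + n_B ln x_B) = −8.314 × (4.75 ln 0.916 + 0.433 ln 0.0835) = 12.4 J/K.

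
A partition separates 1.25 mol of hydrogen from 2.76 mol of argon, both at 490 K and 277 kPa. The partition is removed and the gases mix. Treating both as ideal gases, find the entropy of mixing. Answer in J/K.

ΔS_mix = 20.7 J/K

Mole fractions: x_A = 1.25/4.01 = 0.312, x_B = 0.688.
ΔS_mix = −R(n_A ln x_A + n_B ln x_B) = −8.314 × (1.25 ln 0.312 + 2.76 ln 0.688) = 20.7 J/K.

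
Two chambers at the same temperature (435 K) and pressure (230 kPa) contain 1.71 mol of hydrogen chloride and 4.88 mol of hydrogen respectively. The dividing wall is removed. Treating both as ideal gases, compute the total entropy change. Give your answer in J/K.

ΔS_mix = 31.4 J/K

Mole fractions: x_A = 1.71/6.59 = 0.259, x_B = 0.741.
ΔS_mix = −R(n_A ln x_A + n_B ln x_B) = −8.314 × (1.71 ln 0.259 + 4.88 ln 0.741) = 31.4 J/K.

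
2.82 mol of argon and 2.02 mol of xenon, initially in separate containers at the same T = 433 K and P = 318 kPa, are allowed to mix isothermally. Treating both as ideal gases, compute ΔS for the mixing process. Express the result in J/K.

ΔS_mix = 27.3 J/K

Mole fractions: x_A = 2.82/4.84 = 0.583, x_B = 0.417.
ΔS_mix = −R(n_A ln x_A + n_B ln x_B) = −8.314 × (2.82 ln 0.583 + 2.02 ln 0.417) = 27.3 J/K.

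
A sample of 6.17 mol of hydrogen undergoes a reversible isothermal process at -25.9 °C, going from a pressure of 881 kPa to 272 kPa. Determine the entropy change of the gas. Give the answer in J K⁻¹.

ΔS_gas = 60.3 J/K

For an isothermal ideal gas ΔS_gas = nR ln(P₁/P₂) = 6.17 × 8.314 × ln(881/272) = 60.3 J/K.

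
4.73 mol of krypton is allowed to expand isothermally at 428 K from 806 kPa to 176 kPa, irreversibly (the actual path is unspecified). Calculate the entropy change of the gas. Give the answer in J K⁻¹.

Entropy is a state function, so ΔS_gas depends only on the end states.
For an isothermal ideal gas ΔS_gas = nR ln(P₁/P₂) = 4.73 × 8.314 × ln(806/176) = 59.8 J/K.

ΔS_gas = 59.8 J/K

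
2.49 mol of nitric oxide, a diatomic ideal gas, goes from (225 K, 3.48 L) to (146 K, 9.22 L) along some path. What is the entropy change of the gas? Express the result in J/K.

ΔS = -2.21 J/K

Entropy is a state function: ΔS = nC_V ln(T₂/T₁) + nR ln(V₂/V₁), with C_V = 5R/2 = 20.79 J mol⁻¹ K⁻¹ for a diatomic ideal gas.
ΔS = 2.49 × [20.79 × ln(146/225) + 8.314 × ln(9.22/3.48)] = -2.21 J/K.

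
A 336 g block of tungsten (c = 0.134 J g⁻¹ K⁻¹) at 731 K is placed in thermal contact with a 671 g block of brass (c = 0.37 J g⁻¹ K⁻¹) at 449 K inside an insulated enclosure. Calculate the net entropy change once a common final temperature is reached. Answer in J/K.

Energy balance: T_f = (m₁c₁T₁ + m₂c₂T₂)/(m₁c₁ + m₂c₂) = 492.29 K.
ΔS₁ = m₁c₁ ln(T_f/T₁) = 45.024 × ln(492.29/731) = -17.8 J/K.
ΔS₂ = m₂c₂ ln(T_f/T₂) = 248.27 × ln(492.29/449) = 22.85 J/K.
ΔS_total = -17.8 + 22.85 = 5.05 J/K.

ΔS_total = 5.05 J/K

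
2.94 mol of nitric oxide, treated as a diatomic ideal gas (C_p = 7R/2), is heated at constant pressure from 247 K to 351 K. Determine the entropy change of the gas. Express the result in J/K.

ΔS = 30.1 J/K

At constant pressure, ΔS = nC_p ln(T₂/T₁) with C_p = 7R/2 = 29.1 J mol⁻¹ K⁻¹.
ΔS = 2.94 × 29.1 × ln(351/247) = 30.1 J/K.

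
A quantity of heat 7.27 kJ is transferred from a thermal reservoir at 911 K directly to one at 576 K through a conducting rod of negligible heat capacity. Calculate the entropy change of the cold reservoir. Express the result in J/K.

The cold reservoir gains heat Q, so ΔS_cold = +Q/T_C = 7270/576 = 12.6 J/K.

ΔS_cold = 12.6 J/K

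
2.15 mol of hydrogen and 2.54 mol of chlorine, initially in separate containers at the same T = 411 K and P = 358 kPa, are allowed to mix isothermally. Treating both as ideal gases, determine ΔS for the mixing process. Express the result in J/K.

ΔS_mix = 26.9 J/K

Mole fractions: x_A = 2.15/4.69 = 0.458, x_B = 0.542.
ΔS_mix = −R(n_A ln x_A + n_B ln x_B) = −8.314 × (2.15 ln 0.458 + 2.54 ln 0.542) = 26.9 J/K.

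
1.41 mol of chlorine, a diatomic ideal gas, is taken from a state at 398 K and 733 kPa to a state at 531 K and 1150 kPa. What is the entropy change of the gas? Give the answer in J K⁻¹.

ΔS = 6.55 J/K

ΔS = nC_p ln(T₂/T₁) − nR ln(P₂/P₁), with C_p = 7R/2 = 29.1 J mol⁻¹ K⁻¹ for a diatomic ideal gas.
ΔS = 1.41 × [29.1 × ln(531/398) − 8.314 × ln(1150/733)] = 6.55 J/K.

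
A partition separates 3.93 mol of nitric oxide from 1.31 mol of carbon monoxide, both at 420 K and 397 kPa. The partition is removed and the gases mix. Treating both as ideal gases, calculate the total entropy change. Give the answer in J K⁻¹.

ΔS_mix = 24.5 J/K

Mole fractions: x_A = 3.93/5.24 = 0.75, x_B = 0.25.
ΔS_mix = −R(n_A ln x_A + n_B ln x_B) = −8.314 × (3.93 ln 0.75 + 1.31 ln 0.25) = 24.5 J/K.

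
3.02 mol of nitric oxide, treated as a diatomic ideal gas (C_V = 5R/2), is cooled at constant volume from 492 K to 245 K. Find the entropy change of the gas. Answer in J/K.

ΔS = -43.8 J/K

At constant volume, ΔS = nC_V ln(T₂/T₁) with C_V = 5R/2 = 20.79 J mol⁻¹ K⁻¹.
ΔS = 3.02 × 20.79 × ln(245/492) = -43.8 J/K.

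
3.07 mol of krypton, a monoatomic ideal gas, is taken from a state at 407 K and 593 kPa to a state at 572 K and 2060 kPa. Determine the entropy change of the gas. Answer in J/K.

ΔS = nC_p ln(T₂/T₁) − nR ln(P₂/P₁), with C_p = 5R/2 = 20.79 J mol⁻¹ K⁻¹ for a monoatomic ideal gas.
ΔS = 3.07 × [20.79 × ln(572/407) − 8.314 × ln(2060/593)] = -10.1 J/K.

ΔS = -10.1 J/K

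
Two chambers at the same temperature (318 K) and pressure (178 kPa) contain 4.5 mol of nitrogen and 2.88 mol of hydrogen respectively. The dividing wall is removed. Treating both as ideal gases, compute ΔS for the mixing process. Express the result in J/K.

Mole fractions: x_A = 4.5/7.38 = 0.61, x_B = 0.39.
ΔS_mix = −R(n_A ln x_A + n_B ln x_B) = −8.314 × (4.5 ln 0.61 + 2.88 ln 0.39) = 41 J/K.

ΔS_mix = 41 J/K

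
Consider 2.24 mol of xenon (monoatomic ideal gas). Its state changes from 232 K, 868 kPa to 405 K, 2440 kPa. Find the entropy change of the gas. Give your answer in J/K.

ΔS = nC_p ln(T₂/T₁) − nR ln(P₂/P₁), with C_p = 5R/2 = 20.79 J mol⁻¹ K⁻¹ for a monoatomic ideal gas.
ΔS = 2.24 × [20.79 × ln(405/232) − 8.314 × ln(2440/868)] = 6.69 J/K.

ΔS = 6.69 J/K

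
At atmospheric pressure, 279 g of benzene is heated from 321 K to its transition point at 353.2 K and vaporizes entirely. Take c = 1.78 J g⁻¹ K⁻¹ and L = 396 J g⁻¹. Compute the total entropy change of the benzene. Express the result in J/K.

Warming step: ΔS₁ = m c ln(T_tr/T_i) = 279 × 1.78 × ln(353.2/321) = 47.47 J/K.
Phase change: ΔS₂ = +mL/T_tr = 279 × 396 / 353.2 = 312.8 J/K.
ΔS_total = (47.47) + (312.8) = 360 J/K.

ΔS = 360 J/K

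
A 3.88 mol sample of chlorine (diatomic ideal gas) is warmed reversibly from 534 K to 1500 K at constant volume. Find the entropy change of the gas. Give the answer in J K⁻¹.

At constant volume, ΔS = nC_V ln(T₂/T₁) with C_V = 5R/2 = 20.79 J mol⁻¹ K⁻¹.
ΔS = 3.88 × 20.79 × ln(1500/534) = 83.3 J/K.

ΔS = 83.3 J/K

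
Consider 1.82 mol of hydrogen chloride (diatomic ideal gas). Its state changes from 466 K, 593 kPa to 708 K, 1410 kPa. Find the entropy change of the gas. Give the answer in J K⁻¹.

ΔS = 9.04 J/K

ΔS = nC_p ln(T₂/T₁) − nR ln(P₂/P₁), with C_p = 7R/2 = 29.1 J mol⁻¹ K⁻¹ for a diatomic ideal gas.
ΔS = 1.82 × [29.1 × ln(708/466) − 8.314 × ln(1410/593)] = 9.04 J/K.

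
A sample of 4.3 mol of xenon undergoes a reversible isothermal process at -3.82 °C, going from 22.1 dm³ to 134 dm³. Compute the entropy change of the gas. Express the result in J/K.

ΔS_gas = 64.4 J/K

For an isothermal ideal gas ΔS_gas = nR ln(V₂/V₁) = 4.3 × 8.314 × ln(134/22.1) = 64.4 J/K.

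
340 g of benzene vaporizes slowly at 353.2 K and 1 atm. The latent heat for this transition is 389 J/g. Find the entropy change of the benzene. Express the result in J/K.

Heat absorbed by the substance: Q = mL = 340 × 389 = 132260 J.
At constant T, ΔS = Q_rev/T = 132260 / 353.2 = 374 J/K.

ΔS = 374 J/K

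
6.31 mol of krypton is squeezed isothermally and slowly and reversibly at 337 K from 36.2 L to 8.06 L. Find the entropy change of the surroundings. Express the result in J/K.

ΔS_surr = 78.8 J/K

For an isothermal ideal gas ΔS_gas = nR ln(V₂/V₁) = 6.31 × 8.314 × ln(8.06/36.2) = -78.8 J/K.
The process is reversible, so ΔS_surr = −ΔS_gas = 78.8 J/K and ΔS_universe = 0.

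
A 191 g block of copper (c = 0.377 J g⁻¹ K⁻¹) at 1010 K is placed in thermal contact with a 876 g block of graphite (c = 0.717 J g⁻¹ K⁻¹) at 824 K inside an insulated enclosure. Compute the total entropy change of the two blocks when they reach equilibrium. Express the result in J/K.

ΔS_total = 1.41 J/K

Energy balance: T_f = (m₁c₁T₁ + m₂c₂T₂)/(m₁c₁ + m₂c₂) = 843.13 K.
ΔS₁ = m₁c₁ ln(T_f/T₁) = 72.007 × ln(843.13/1010) = -13.003 J/K.
ΔS₂ = m₂c₂ ln(T_f/T₂) = 628.092 × ln(843.13/824) = 14.416 J/K.
ΔS_total = -13.003 + 14.416 = 1.41 J/K.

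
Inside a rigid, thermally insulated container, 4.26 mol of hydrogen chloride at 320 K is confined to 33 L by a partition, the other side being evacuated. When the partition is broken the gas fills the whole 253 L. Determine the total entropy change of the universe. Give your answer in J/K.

ΔS_universe = 72.1 J/K

No heat is exchanged and no work is done, so the ideal-gas temperature stays constant.
Entropy is a state function; using a reversible isothermal path, ΔS_gas = nR ln(V₂/V₁) = 4.26 × 8.314 × ln(253/33) = 72.1 J/K.
The insulated surroundings exchange no heat, so ΔS_surr = 0 and ΔS_universe = ΔS_gas.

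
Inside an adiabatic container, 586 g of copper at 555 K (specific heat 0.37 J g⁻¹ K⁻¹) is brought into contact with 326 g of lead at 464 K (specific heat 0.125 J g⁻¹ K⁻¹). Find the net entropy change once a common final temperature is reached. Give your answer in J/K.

ΔS_total = 0.528 J/K

Energy balance: T_f = (m₁c₁T₁ + m₂c₂T₂)/(m₁c₁ + m₂c₂) = 540.6 K.
ΔS₁ = m₁c₁ ln(T_f/T₁) = 216.82 × ln(540.6/555) = -5.699 J/K.
ΔS₂ = m₂c₂ ln(T_f/T₂) = 40.75 × ln(540.6/464) = 6.227 J/K.
ΔS_total = -5.699 + 6.227 = 0.528 J/K.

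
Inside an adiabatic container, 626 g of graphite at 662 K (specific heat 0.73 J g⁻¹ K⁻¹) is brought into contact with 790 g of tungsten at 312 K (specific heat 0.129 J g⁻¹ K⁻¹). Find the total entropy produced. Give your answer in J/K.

ΔS_total = 20 J/K

Energy balance: T_f = (m₁c₁T₁ + m₂c₂T₂)/(m₁c₁ + m₂c₂) = 598.18 K.
ΔS₁ = m₁c₁ ln(T_f/T₁) = 456.98 × ln(598.18/662) = -46.33 J/K.
ΔS₂ = m₂c₂ ln(T_f/T₂) = 101.91 × ln(598.18/312) = 66.33 J/K.
ΔS_total = -46.33 + 66.33 = 20 J/K.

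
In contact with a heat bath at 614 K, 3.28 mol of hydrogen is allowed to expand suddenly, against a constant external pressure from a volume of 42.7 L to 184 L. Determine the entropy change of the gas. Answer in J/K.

Entropy is a state function, so ΔS_gas depends only on the end states.
For an isothermal ideal gas ΔS_gas = nR ln(V₂/V₁) = 3.28 × 8.314 × ln(184/42.7) = 39.8 J/K.

ΔS_gas = 39.8 J/K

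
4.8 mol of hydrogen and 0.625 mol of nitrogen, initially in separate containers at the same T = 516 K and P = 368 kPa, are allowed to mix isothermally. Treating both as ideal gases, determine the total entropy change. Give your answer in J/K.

Mole fractions: x_A = 4.8/5.42 = 0.885, x_B = 0.115.
ΔS_mix = −R(n_A ln x_A + n_B ln x_B) = −8.314 × (4.8 ln 0.885 + 0.625 ln 0.115) = 16.1 J/K.

ΔS_mix = 16.1 J/K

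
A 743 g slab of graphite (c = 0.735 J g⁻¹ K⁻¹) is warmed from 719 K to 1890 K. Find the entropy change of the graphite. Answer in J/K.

ΔS = ∫dQ_rev/T = m c ln(T₂/T₁) = 743 × 0.735 × ln(1890/719) = 528 J/K.

ΔS = 528 J/K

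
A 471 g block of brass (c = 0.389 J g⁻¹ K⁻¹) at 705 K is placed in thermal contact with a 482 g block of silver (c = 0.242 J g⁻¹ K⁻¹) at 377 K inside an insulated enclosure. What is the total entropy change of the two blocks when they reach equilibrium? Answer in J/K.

ΔS_total = 13.1 J/K

Energy balance: T_f = (m₁c₁T₁ + m₂c₂T₂)/(m₁c₁ + m₂c₂) = 577.41 K.
ΔS₁ = m₁c₁ ln(T_f/T₁) = 183.219 × ln(577.41/705) = -36.58 J/K.
ΔS₂ = m₂c₂ ln(T_f/T₂) = 116.644 × ln(577.41/377) = 49.73 J/K.
ΔS_total = -36.58 + 49.73 = 13.1 J/K.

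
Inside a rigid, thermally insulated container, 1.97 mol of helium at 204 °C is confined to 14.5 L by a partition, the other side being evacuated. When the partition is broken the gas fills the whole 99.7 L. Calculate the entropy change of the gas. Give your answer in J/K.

For an ideal gas in free expansion Q = 0 and W = 0, so T is unchanged.
Entropy is a state function; using a reversible isothermal path, ΔS_gas = nR ln(V₂/V₁) = 1.97 × 8.314 × ln(99.7/14.5) = 31.6 J/K.

ΔS_gas = 31.6 J/K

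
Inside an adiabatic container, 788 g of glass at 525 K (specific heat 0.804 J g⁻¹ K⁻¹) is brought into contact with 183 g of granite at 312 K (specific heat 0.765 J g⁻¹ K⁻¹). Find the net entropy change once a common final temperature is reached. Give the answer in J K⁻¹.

ΔS_total = 13.9 J/K

Energy balance: T_f = (m₁c₁T₁ + m₂c₂T₂)/(m₁c₁ + m₂c₂) = 486.45 K.
ΔS₁ = m₁c₁ ln(T_f/T₁) = 633.552 × ln(486.45/525) = -48.32 J/K.
ΔS₂ = m₂c₂ ln(T_f/T₂) = 139.995 × ln(486.45/312) = 62.18 J/K.
ΔS_total = -48.32 + 62.18 = 13.9 J/K.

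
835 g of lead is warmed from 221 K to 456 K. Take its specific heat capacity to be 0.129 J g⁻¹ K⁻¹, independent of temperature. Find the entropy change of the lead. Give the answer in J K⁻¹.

ΔS = ∫dQ_rev/T = m c ln(T₂/T₁) = 835 × 0.129 × ln(456/221) = 78 J/K.

ΔS = 78 J/K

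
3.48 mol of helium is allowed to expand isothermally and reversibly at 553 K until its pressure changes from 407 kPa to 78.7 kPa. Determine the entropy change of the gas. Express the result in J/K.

ΔS_gas = 47.5 J/K

For an isothermal ideal gas ΔS_gas = nR ln(P₁/P₂) = 3.48 × 8.314 × ln(407/78.7) = 47.5 J/K.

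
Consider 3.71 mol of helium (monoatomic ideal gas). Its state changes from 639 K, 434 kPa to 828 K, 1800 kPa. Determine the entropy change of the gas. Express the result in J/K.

ΔS = -23.9 J/K

ΔS = nC_p ln(T₂/T₁) − nR ln(P₂/P₁), with C_p = 5R/2 = 20.79 J mol⁻¹ K⁻¹ for a monoatomic ideal gas.
ΔS = 3.71 × [20.79 × ln(828/639) − 8.314 × ln(1800/434)] = -23.9 J/K.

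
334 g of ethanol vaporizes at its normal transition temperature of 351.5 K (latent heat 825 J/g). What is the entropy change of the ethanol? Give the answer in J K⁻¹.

ΔS = 784 J/K

Heat absorbed by the substance: Q = mL = 334 × 825 = 275550 J.
At constant T, ΔS = Q_rev/T = 275550 / 351.5 = 784 J/K.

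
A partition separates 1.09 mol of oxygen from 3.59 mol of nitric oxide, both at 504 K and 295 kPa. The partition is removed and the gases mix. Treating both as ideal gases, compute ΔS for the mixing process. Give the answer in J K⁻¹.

Mole fractions: x_A = 1.09/4.68 = 0.233, x_B = 0.767.
ΔS_mix = −R(n_A ln x_A + n_B ln x_B) = −8.314 × (1.09 ln 0.233 + 3.59 ln 0.767) = 21.1 J/K.

ΔS_mix = 21.1 J/K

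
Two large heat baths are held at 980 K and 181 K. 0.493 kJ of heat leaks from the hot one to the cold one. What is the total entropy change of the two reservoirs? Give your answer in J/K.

ΔS_total = 2.22 J/K

ΔS_hot = −Q/T_H = −493/980 = -0.5031 J/K and ΔS_cold = +Q/T_C = 493/181 = 2.724 J/K.
ΔS_total = -0.5031 + 2.724 = 2.22 J/K, positive as the second law requires.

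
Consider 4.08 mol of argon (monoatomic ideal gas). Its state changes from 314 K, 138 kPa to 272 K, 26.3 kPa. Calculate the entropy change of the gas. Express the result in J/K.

ΔS = nC_p ln(T₂/T₁) − nR ln(P₂/P₁), with C_p = 5R/2 = 20.79 J mol⁻¹ K⁻¹ for a monoatomic ideal gas.
ΔS = 4.08 × [20.79 × ln(272/314) − 8.314 × ln(26.3/138)] = 44.1 J/K.

ΔS = 44.1 J/K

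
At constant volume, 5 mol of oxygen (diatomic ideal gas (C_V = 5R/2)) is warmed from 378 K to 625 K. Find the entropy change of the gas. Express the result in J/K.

ΔS = 52.3 J/K

At constant volume, ΔS = nC_V ln(T₂/T₁) with C_V = 5R/2 = 20.79 J mol⁻¹ K⁻¹.
ΔS = 5 × 20.79 × ln(625/378) = 52.3 J/K.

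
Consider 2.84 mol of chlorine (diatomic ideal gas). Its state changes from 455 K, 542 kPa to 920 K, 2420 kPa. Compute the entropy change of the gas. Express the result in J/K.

ΔS = nC_p ln(T₂/T₁) − nR ln(P₂/P₁), with C_p = 7R/2 = 29.1 J mol⁻¹ K⁻¹ for a diatomic ideal gas.
ΔS = 2.84 × [29.1 × ln(920/455) − 8.314 × ln(2420/542)] = 22.9 J/K.

ΔS = 22.9 J/K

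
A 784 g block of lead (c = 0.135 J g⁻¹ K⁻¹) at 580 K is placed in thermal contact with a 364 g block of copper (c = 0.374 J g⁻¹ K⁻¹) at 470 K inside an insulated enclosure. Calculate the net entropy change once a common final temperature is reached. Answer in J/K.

Energy balance: T_f = (m₁c₁T₁ + m₂c₂T₂)/(m₁c₁ + m₂c₂) = 518.11 K.
ΔS₁ = m₁c₁ ln(T_f/T₁) = 105.84 × ln(518.11/580) = -11.94 J/K.
ΔS₂ = m₂c₂ ln(T_f/T₂) = 136.136 × ln(518.11/470) = 13.27 J/K.
ΔS_total = -11.94 + 13.27 = 1.33 J/K.

ΔS_total = 1.33 J/K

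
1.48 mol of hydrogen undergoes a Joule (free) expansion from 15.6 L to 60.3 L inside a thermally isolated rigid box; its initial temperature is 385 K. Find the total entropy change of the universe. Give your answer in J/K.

No heat is exchanged and no work is done, so the ideal-gas temperature stays constant.
Entropy is a state function; using a reversible isothermal path, ΔS_gas = nR ln(V₂/V₁) = 1.48 × 8.314 × ln(60.3/15.6) = 16.6 J/K.
The insulated surroundings exchange no heat, so ΔS_surr = 0 and ΔS_universe = ΔS_gas.

ΔS_universe = 16.6 J/K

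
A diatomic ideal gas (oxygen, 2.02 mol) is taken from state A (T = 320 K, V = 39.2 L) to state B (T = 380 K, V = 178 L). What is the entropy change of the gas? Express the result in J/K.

Entropy is a state function: ΔS = nC_V ln(T₂/T₁) + nR ln(V₂/V₁), with C_V = 5R/2 = 20.79 J mol⁻¹ K⁻¹ for a diatomic ideal gas.
ΔS = 2.02 × [20.79 × ln(380/320) + 8.314 × ln(178/39.2)] = 32.6 J/K.

ΔS = 32.6 J/K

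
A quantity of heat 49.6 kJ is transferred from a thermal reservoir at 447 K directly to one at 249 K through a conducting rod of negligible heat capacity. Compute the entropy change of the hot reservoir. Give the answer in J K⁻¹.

ΔS_hot = -111 J/K

The hot reservoir loses heat Q, so ΔS_hot = −Q/T_H = −49600/447 = -111 J/K.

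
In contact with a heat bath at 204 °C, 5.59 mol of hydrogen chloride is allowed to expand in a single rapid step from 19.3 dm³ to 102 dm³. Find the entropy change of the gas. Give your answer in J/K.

ΔS_gas = 77.4 J/K

Entropy is a state function, so ΔS_gas depends only on the end states.
For an isothermal ideal gas ΔS_gas = nR ln(V₂/V₁) = 5.59 × 8.314 × ln(102/19.3) = 77.4 J/K.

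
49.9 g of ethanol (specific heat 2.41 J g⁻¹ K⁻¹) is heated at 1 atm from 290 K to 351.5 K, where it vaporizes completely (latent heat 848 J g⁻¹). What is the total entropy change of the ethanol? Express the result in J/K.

Warming step: ΔS₁ = m c ln(T_tr/T_i) = 49.9 × 2.41 × ln(351.5/290) = 23.13 J/K.
Phase change: ΔS₂ = +mL/T_tr = 49.9 × 848 / 351.5 = 120.4 J/K.
ΔS_total = (23.13) + (120.4) = 144 J/K.

ΔS = 144 J/K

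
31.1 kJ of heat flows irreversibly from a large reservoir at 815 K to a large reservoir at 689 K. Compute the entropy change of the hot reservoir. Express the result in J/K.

ΔS_hot = -38.2 J/K

The hot reservoir loses heat Q, so ΔS_hot = −Q/T_H = −31100/815 = -38.2 J/K.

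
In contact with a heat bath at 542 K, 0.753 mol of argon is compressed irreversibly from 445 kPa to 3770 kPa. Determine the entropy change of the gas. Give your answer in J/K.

Entropy is a state function, so ΔS_gas depends only on the end states.
For an isothermal ideal gas ΔS_gas = nR ln(P₁/P₂) = 0.753 × 8.314 × ln(445/3770) = -13.4 J/K.

ΔS_gas = -13.4 J/K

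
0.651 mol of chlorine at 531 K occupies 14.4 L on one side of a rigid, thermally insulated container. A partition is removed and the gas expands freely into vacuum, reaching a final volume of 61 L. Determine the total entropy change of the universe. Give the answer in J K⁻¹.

ΔS_universe = 7.81 J/K

No heat is exchanged and no work is done, so the ideal-gas temperature stays constant.
Entropy is a state function; using a reversible isothermal path, ΔS_gas = nR ln(V₂/V₁) = 0.651 × 8.314 × ln(61/14.4) = 7.81 J/K.
The insulated surroundings exchange no heat, so ΔS_surr = 0 and ΔS_universe = ΔS_gas.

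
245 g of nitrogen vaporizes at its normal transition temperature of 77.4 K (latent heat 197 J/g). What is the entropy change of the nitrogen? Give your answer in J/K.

ΔS = 624 J/K

Heat absorbed by the substance: Q = mL = 245 × 197 = 48265 J.
At constant T, ΔS = Q_rev/T = 48265 / 77.4 = 624 J/K.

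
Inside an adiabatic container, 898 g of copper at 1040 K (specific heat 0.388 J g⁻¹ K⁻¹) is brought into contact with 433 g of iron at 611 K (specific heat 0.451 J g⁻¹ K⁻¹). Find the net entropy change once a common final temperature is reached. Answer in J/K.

Energy balance: T_f = (m₁c₁T₁ + m₂c₂T₂)/(m₁c₁ + m₂c₂) = 885.92 K.
ΔS₁ = m₁c₁ ln(T_f/T₁) = 348.424 × ln(885.92/1040) = -55.87 J/K.
ΔS₂ = m₂c₂ ln(T_f/T₂) = 195.283 × ln(885.92/611) = 72.55 J/K.
ΔS_total = -55.87 + 72.55 = 16.7 J/K.

ΔS_total = 16.7 J/K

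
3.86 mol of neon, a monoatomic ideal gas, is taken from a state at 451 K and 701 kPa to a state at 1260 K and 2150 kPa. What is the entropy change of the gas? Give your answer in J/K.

ΔS = 46.5 J/K

ΔS = nC_p ln(T₂/T₁) − nR ln(P₂/P₁), with C_p = 5R/2 = 20.79 J mol⁻¹ K⁻¹ for a monoatomic ideal gas.
ΔS = 3.86 × [20.79 × ln(1260/451) − 8.314 × ln(2150/701)] = 46.5 J/K.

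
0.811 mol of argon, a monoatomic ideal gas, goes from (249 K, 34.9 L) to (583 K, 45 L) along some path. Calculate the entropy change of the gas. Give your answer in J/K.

ΔS = 10.3 J/K

Entropy is a state function: ΔS = nC_V ln(T₂/T₁) + nR ln(V₂/V₁), with C_V = 3R/2 = 12.47 J mol⁻¹ K⁻¹ for a monoatomic ideal gas.
ΔS = 0.811 × [12.47 × ln(583/249) + 8.314 × ln(45/34.9)] = 10.3 J/K.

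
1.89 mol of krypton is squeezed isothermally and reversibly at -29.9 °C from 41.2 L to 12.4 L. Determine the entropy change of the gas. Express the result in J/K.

ΔS_gas = -18.9 J/K

For an isothermal ideal gas ΔS_gas = nR ln(V₂/V₁) = 1.89 × 8.314 × ln(12.4/41.2) = -18.9 J/K.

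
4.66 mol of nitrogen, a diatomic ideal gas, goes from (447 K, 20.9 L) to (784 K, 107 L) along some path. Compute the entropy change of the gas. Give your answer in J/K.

ΔS = 118 J/K

Entropy is a state function: ΔS = nC_V ln(T₂/T₁) + nR ln(V₂/V₁), with C_V = 5R/2 = 20.79 J mol⁻¹ K⁻¹ for a diatomic ideal gas.
ΔS = 4.66 × [20.79 × ln(784/447) + 8.314 × ln(107/20.9)] = 118 J/K.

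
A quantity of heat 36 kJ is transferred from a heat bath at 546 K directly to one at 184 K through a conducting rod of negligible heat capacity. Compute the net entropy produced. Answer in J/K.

ΔS_hot = −Q/T_H = −36000/546 = -65.93 J/K and ΔS_cold = +Q/T_C = 36000/184 = 195.7 J/K.
ΔS_total = -65.93 + 195.7 = 130 J/K, positive as the second law requires.

ΔS_total = 130 J/K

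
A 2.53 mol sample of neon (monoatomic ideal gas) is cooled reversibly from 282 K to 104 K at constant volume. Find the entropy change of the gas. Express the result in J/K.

At constant volume, ΔS = nC_V ln(T₂/T₁) with C_V = 3R/2 = 12.47 J mol⁻¹ K⁻¹.
ΔS = 2.53 × 12.47 × ln(104/282) = -31.5 J/K.

ΔS = -31.5 J/K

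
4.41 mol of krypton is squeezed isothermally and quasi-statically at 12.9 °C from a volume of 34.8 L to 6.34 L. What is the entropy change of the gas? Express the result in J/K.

For an isothermal ideal gas ΔS_gas = nR ln(V₂/V₁) = 4.41 × 8.314 × ln(6.34/34.8) = -62.4 J/K.

ΔS_gas = -62.4 J/K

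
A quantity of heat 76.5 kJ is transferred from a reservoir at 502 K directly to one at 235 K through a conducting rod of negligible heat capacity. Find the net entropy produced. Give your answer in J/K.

ΔS_hot = −Q/T_H = −76500/502 = -152.4 J/K and ΔS_cold = +Q/T_C = 76500/235 = 325.5 J/K.
ΔS_total = -152.4 + 325.5 = 173 J/K, positive as the second law requires.

ΔS_total = 173 J/K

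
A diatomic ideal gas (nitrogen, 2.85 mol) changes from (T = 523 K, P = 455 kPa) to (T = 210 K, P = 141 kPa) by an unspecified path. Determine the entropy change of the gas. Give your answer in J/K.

ΔS = nC_p ln(T₂/T₁) − nR ln(P₂/P₁), with C_p = 7R/2 = 29.1 J mol⁻¹ K⁻¹ for a diatomic ideal gas.
ΔS = 2.85 × [29.1 × ln(210/523) − 8.314 × ln(141/455)] = -47.9 J/K.

ΔS = -47.9 J/K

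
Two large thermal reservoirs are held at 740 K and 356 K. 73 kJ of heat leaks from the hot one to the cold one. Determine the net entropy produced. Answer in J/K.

ΔS_total = 106 J/K

ΔS_hot = −Q/T_H = −73000/740 = -98.65 J/K and ΔS_cold = +Q/T_C = 73000/356 = 205.1 J/K.
ΔS_total = -98.65 + 205.1 = 106 J/K, positive as the second law requires.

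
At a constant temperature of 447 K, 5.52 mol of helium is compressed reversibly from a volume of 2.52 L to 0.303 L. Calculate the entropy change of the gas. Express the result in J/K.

For an isothermal ideal gas ΔS_gas = nR ln(V₂/V₁) = 5.52 × 8.314 × ln(0.303/2.52) = -97.2 J/K.

ΔS_gas = -97.2 J/K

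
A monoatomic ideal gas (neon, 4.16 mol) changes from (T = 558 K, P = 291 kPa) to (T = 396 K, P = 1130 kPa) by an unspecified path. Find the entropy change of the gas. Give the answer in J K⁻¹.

ΔS = nC_p ln(T₂/T₁) − nR ln(P₂/P₁), with C_p = 5R/2 = 20.79 J mol⁻¹ K⁻¹ for a monoatomic ideal gas.
ΔS = 4.16 × [20.79 × ln(396/558) − 8.314 × ln(1130/291)] = -76.6 J/K.

ΔS = -76.6 J/K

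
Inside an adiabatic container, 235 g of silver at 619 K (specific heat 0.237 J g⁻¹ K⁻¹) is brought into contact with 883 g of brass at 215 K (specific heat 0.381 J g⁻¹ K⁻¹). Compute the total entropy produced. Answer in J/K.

ΔS_total = 33.9 J/K

Energy balance: T_f = (m₁c₁T₁ + m₂c₂T₂)/(m₁c₁ + m₂c₂) = 272.38 K.
ΔS₁ = m₁c₁ ln(T_f/T₁) = 55.695 × ln(272.38/619) = -45.72 J/K.
ΔS₂ = m₂c₂ ln(T_f/T₂) = 336.423 × ln(272.38/215) = 79.59 J/K.
ΔS_total = -45.72 + 79.59 = 33.9 J/K.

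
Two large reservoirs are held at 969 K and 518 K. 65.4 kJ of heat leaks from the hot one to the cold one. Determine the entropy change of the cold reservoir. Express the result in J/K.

The cold reservoir gains heat Q, so ΔS_cold = +Q/T_C = 65400/518 = 126 J/K.

ΔS_cold = 126 J/K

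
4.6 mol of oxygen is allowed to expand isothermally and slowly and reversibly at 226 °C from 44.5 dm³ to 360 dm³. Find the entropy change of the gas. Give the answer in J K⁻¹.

ΔS_gas = 80 J/K

For an isothermal ideal gas ΔS_gas = nR ln(V₂/V₁) = 4.6 × 8.314 × ln(360/44.5) = 80 J/K.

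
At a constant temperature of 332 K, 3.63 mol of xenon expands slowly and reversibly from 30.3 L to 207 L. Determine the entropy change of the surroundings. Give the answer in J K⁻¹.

For an isothermal ideal gas ΔS_gas = nR ln(V₂/V₁) = 3.63 × 8.314 × ln(207/30.3) = 58 J/K.
The process is reversible, so ΔS_surr = −ΔS_gas = -58 J/K and ΔS_universe = 0.

ΔS_surr = -58 J/K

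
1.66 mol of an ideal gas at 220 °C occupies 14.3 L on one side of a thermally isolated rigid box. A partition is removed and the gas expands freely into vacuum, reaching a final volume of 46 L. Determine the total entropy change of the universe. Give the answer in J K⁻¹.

ΔS_universe = 16.1 J/K

For an ideal gas in free expansion Q = 0 and W = 0, so T is unchanged.
Entropy is a state function; using a reversible isothermal path, ΔS_gas = nR ln(V₂/V₁) = 1.66 × 8.314 × ln(46/14.3) = 16.1 J/K.
The insulated surroundings exchange no heat, so ΔS_surr = 0 and ΔS_universe = ΔS_gas.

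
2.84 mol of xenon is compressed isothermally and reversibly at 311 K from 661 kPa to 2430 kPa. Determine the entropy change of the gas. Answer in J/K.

For an isothermal ideal gas ΔS_gas = nR ln(P₁/P₂) = 2.84 × 8.314 × ln(661/2430) = -30.7 J/K.

ΔS_gas = -30.7 J/K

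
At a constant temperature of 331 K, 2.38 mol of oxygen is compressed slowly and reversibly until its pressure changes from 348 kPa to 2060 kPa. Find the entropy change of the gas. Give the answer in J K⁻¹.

For an isothermal ideal gas ΔS_gas = nR ln(P₁/P₂) = 2.38 × 8.314 × ln(348/2060) = -35.2 J/K.

ΔS_gas = -35.2 J/K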